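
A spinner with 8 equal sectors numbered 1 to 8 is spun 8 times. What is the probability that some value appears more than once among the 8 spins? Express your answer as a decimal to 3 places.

0.998

P(all 8 different) = 8/8 · 7/8 · ··· · 1/8 ≈ 0.002.
P(at least two equal) = 1 − 0.002 = 0.998.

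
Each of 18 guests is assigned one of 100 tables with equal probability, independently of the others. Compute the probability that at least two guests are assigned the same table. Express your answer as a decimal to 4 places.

It's easier to compute the probability that all 18 are distinct.
P(all distinct) = 100/100 · 99/100 · ··· · 83/100 ≈ 0.1963.
So the probability of at least one match is 1 − 0.1963 = 0.8037.

0.8037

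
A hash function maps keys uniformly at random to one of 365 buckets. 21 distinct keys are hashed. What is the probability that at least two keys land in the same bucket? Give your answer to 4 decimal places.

0.4437

It's easier to compute the probability that all 21 are distinct.
P(all distinct) = 365/365 · 364/365 · ··· · 345/365 ≈ 0.5563.
So the probability of at least one match is 1 − 0.5563 = 0.4437.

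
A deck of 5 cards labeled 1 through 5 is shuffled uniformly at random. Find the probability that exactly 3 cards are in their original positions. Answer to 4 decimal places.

0.0833

Choose which 3 of the 5 are fixed: C(5,3) = 10 ways.
The remaining 2 must have no fixed point: D(2) = 1.
P = 10·1/120 = 1/12 ≈ 0.0833.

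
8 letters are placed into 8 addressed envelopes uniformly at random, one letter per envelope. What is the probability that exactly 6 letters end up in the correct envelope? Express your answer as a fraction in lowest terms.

Choose which 6 of the 8 are fixed: C(8,6) = 28 ways.
The remaining 2 must have no fixed point: D(2) = 1.
P = 28·1/40320 = 1/1440.

1/1440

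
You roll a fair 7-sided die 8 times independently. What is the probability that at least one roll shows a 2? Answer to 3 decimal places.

P(no roll shows a 2) = (6/7)^8 ≈ 0.291.
P(at least one) = 1 − 0.291 = 0.709.

0.709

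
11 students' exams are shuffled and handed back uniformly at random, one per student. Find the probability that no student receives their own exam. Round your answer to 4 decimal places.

0.3679

This is the derangement probability: permutations of 11 with no fixed point.
D(11) = 11! · (1 − 1/1! + 1/2! − ··· + (−1)^11/11!) = 14684570.
P = 14684570/39916800 = 1468457/3991680 ≈ 0.3679.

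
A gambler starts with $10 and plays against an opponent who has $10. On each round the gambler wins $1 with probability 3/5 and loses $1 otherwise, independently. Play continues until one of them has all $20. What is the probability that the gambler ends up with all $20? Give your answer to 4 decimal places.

Let r = q/p = (2/5)/(3/5) = 2/3. The recurrence P(i) = p·P(i+1) + q·P(i−1) with P(0)=0, P(20)=1 gives P(i) = (1 − r^i)/(1 − r^20).
P(10) = (1 − (2/3)^10) / (1 − (2/3)^20) = 59049/60073 ≈ 0.9830.

0.9830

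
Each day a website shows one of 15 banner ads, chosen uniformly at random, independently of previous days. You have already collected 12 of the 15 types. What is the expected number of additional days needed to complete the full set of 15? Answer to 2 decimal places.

27.50

Starting from 12 distinct types, each trial gives a new one with probability (15−i)/15 when i types are held, so the wait for the next new type is 15/(15−i).
E = 15/3 + 15/2 + 15/1 = 55/2 ≈ 27.50.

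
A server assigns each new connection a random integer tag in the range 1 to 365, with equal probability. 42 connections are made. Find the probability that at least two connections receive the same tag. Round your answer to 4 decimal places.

0.9140

It's easier to compute the probability that all 42 are distinct.
P(all distinct) = 365/365 · 364/365 · ··· · 324/365 ≈ 0.0860.
So the probability of at least one match is 1 − 0.0860 = 0.9140.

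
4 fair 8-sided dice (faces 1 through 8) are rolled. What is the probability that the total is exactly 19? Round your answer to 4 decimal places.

There are 8^4 = 4096 equally likely outcomes.
The number of ordered 4-tuples from {1,…,8} summing to 19 is 336.
P(sum = 19) = 336/4096 = 21/256 ≈ 0.0820.

0.0820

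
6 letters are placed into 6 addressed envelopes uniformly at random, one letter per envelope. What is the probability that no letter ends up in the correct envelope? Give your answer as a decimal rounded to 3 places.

This is the derangement probability: permutations of 6 with no fixed point.
D(6) = 6! · (1 − 1/1! + 1/2! − ··· + (−1)^6/6!) = 265.
P = 265/720 = 53/144 ≈ 0.368.

0.368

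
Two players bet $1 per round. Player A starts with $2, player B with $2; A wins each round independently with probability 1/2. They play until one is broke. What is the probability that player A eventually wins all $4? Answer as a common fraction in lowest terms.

1/2

With a fair step, P(i) = ½P(i−1) + ½P(i+1) with P(0)=0, P(4)=1 has the linear solution P(i) = i/4.
P(2) = 2/4 = 1/2.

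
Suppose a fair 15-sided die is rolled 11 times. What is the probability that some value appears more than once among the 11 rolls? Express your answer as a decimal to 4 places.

P(all 11 different) = 15/15 · 14/15 · ··· · 5/15 ≈ 0.0063.
P(at least two equal) = 1 − 0.0063 = 0.9937.

0.9937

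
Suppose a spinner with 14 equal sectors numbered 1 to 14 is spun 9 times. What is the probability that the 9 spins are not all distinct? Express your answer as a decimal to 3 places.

P(all 9 different) = 14/14 · 13/14 · ··· · 6/14 ≈ 0.035.
P(at least two equal) = 1 − 0.035 = 0.965.

0.965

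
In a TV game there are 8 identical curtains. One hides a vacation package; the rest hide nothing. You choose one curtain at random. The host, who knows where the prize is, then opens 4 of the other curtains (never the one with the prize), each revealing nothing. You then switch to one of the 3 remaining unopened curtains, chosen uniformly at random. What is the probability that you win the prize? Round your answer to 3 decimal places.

Your original curtain holds the prize with probability 1/8, so the other 7 collectively hold it with probability 7/8.
The host can always find 4 empty curtains to open, so the reveals don't change that 7/8; it is now spread over the 3 remaining unopened curtains.
P(win by switching) = (7/8) · (1/3) = 7/24 ≈ 0.292.

0.292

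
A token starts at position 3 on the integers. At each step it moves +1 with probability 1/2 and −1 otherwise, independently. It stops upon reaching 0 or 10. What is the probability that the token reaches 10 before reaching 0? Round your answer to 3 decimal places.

With a fair step, P(i) = ½P(i−1) + ½P(i+1) with P(0)=0, P(10)=1 has the linear solution P(i) = i/10.
P(3) = 3/10 ≈ 0.300.

0.300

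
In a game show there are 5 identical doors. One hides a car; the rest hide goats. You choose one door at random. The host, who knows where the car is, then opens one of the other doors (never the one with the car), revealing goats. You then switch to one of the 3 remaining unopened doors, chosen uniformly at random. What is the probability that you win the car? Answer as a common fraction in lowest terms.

4/15

Your original door holds the car with probability 1/5, so the other 4 collectively hold it with probability 4/5.
The host can always find an empty door to open, so this doesn't change that 4/5; it is now spread over the 3 remaining unopened doors.
P(win by switching) = (4/5) · (1/3) = 4/15.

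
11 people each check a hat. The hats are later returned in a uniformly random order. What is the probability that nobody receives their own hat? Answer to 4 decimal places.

This is the derangement probability: permutations of 11 with no fixed point.
D(11) = 11! · (1 − 1/1! + 1/2! − ··· + (−1)^11/11!) = 14684570.
P = 14684570/39916800 = 1468457/3991680 ≈ 0.3679.

0.3679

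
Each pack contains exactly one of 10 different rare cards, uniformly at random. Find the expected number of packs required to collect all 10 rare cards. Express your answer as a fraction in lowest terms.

After i distinct types are collected, each trial gives a new one with probability (10−i)/10, so the expected wait for the next new type is 10/(10−i).
E = 10/10 + 10/9 + 10/8 + 10/7 + 10/6 + 10/5 + 10/4 + 10/3 + 10/2 + 10/1 = 7381/252.

7381/252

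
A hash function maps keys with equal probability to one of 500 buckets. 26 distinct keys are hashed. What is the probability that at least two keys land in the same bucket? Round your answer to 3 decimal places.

0.484

It's easier to compute the probability that all 26 are distinct.
P(all distinct) = 500/500 · 499/500 · ··· · 475/500 ≈ 0.516.
So the probability of at least one match is 1 − 0.516 = 0.484.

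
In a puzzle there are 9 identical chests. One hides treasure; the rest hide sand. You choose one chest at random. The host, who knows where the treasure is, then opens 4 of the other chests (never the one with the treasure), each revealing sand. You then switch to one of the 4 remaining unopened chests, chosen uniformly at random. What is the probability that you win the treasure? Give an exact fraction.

Your original chest holds the treasure with probability 1/9, so the other 8 collectively hold it with probability 8/9.
The host can always find 4 empty chests to open, so the reveals don't change that 8/9; it is now spread over the 4 remaining unopened chests.
P(win by switching) = (8/9) · (1/4) = 2/9.

2/9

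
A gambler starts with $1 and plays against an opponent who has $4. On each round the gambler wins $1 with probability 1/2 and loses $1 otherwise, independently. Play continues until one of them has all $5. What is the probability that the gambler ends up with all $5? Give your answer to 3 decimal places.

With a fair step, P(i) = ½P(i−1) + ½P(i+1) with P(0)=0, P(5)=1 has the linear solution P(i) = i/5.
P(1) = 1/5 ≈ 0.200.

0.200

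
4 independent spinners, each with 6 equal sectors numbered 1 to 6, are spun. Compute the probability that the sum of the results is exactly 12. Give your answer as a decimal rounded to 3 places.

0.096

There are 6^4 = 1296 equally likely outcomes.
The number of ordered 4-tuples from {1,…,6} summing to 12 is 125.
P(sum = 12) = 125/1296 ≈ 0.096.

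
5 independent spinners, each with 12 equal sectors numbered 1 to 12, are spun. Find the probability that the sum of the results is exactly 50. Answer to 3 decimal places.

0.004

There are 12^5 = 248832 equally likely outcomes.
The number of ordered 5-tuples from {1,…,12} summing to 50 is 1001.
P(sum = 50) = 1001/248832 ≈ 0.004.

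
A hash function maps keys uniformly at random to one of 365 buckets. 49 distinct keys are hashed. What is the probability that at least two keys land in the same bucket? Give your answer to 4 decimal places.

It's easier to compute the probability that all 49 are distinct.
P(all distinct) = 365/365 · 364/365 · ··· · 317/365 ≈ 0.0342.
So the probability of at least one match is 1 − 0.0342 = 0.9658.

0.9658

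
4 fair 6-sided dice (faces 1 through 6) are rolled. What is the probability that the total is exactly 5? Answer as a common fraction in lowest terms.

There are 6^4 = 1296 equally likely outcomes.
The number of ordered 4-tuples from {1,…,6} summing to 5 is 4.
P(sum = 5) = 4/1296 = 1/324.

1/324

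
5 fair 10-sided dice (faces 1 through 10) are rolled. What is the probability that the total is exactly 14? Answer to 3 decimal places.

0.007

There are 10^5 = 100000 equally likely outcomes.
The number of ordered 5-tuples from {1,…,10} summing to 14 is 715.
P(sum = 14) = 715/100000 = 143/20000 ≈ 0.007.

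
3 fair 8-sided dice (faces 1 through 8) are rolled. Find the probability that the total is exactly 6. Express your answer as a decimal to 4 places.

There are 8^3 = 512 equally likely outcomes.
The number of ordered 3-tuples from {1,…,8} summing to 6 is 10.
P(sum = 6) = 10/512 = 5/256 ≈ 0.0195.

0.0195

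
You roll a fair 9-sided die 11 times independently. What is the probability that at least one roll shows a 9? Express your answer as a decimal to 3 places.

P(no roll shows a 9) = (8/9)^11 ≈ 0.274.
P(at least one) = 1 − 0.274 = 0.726.

0.726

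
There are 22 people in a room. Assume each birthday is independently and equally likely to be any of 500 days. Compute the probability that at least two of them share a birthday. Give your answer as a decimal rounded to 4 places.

0.3742

It's easier to compute the probability that all 22 are distinct.
P(all distinct) = 500/500 · 499/500 · ··· · 479/500 ≈ 0.6258.
So the probability of at least one match is 1 − 0.6258 = 0.3742.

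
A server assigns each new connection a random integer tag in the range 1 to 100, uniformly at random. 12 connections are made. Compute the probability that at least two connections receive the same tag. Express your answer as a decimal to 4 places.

It's easier to compute the probability that all 12 are distinct.
P(all distinct) = 100/100 · 99/100 · ··· · 89/100 ≈ 0.5032.
So the probability of at least one match is 1 − 0.5032 = 0.4968.

0.4968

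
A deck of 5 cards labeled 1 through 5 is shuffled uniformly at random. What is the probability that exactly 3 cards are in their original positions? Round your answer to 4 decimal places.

Choose which 3 of the 5 are fixed: C(5,3) = 10 ways.
The remaining 2 must have no fixed point: D(2) = 1.
P = 10·1/120 = 1/12 ≈ 0.0833.

0.0833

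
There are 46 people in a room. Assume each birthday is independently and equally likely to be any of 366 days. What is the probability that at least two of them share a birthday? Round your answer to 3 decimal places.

0.948

It's easier to compute the probability that all 46 are distinct.
P(all distinct) = 366/366 · 365/366 · ··· · 321/366 ≈ 0.052.
So the probability of at least one match is 1 − 0.052 = 0.948.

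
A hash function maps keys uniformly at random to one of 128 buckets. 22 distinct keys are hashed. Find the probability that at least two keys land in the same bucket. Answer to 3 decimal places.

It's easier to compute the probability that all 22 are distinct.
P(all distinct) = 128/128 · 127/128 · ··· · 107/128 ≈ 0.147.
So the probability of at least one match is 1 − 0.147 = 0.853.

0.853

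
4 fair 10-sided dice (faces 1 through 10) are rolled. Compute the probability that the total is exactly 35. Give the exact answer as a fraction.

There are 10^4 = 10000 equally likely outcomes.
The number of ordered 4-tuples from {1,…,10} summing to 35 is 56.
P(sum = 35) = 56/10000 = 7/1250.

7/1250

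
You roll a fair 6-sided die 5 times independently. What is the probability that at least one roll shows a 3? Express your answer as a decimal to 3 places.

0.598

P(no roll shows a 3) = (5/6)^5 ≈ 0.402.
P(at least one) = 1 − 0.402 = 0.598.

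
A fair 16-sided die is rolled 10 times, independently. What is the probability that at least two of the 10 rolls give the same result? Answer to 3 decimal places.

P(all 10 different) = 16/16 · 15/16 · ··· · 7/16 ≈ 0.026.
P(at least two equal) = 1 − 0.026 = 0.974.

0.974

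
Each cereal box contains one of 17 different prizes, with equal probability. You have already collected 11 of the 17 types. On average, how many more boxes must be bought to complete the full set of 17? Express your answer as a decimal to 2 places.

41.65

Starting from 11 distinct types, each trial gives a new one with probability (17−i)/17 when i types are held, so the wait for the next new type is 17/(17−i).
E = 17/6 + 17/5 + 17/4 + 17/3 + 17/2 + 17/1 = 833/20 ≈ 41.65.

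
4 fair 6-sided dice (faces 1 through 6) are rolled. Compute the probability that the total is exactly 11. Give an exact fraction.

There are 6^4 = 1296 equally likely outcomes.
The number of ordered 4-tuples from {1,…,6} summing to 11 is 104.
P(sum = 11) = 104/1296 = 13/162.

13/162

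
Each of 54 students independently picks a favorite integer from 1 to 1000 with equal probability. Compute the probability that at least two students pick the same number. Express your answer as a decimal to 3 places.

0.767

It's easier to compute the probability that all 54 are distinct.
P(all distinct) = 1000/1000 · 999/1000 · ··· · 947/1000 ≈ 0.233.
So the probability of at least one match is 1 − 0.233 = 0.767.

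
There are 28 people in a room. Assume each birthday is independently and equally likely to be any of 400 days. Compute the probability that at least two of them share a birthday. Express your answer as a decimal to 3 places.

0.620

It's easier to compute the probability that all 28 are distinct.
P(all distinct) = 400/400 · 399/400 · ··· · 373/400 ≈ 0.380.
So the probability of at least one match is 1 − 0.380 = 0.620.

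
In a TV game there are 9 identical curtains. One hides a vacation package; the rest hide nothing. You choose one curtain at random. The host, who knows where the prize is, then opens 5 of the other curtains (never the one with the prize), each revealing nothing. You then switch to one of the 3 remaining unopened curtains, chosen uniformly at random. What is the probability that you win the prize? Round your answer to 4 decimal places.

Your original curtain holds the prize with probability 1/9, so the other 8 collectively hold it with probability 8/9.
The host can always find 5 empty curtains to open, so the reveals don't change that 8/9; it is now spread over the 3 remaining unopened curtains.
P(win by switching) = (8/9) · (1/3) = 8/27 ≈ 0.2963.

0.2963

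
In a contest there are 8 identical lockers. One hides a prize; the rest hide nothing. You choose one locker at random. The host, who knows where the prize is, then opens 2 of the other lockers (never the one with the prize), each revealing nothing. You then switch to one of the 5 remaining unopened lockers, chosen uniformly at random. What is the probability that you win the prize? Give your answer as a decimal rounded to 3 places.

Your original locker holds the prize with probability 1/8, so the other 7 collectively hold it with probability 7/8.
The host can always find 2 empty lockers to open, so the reveals don't change that 7/8; it is now spread over the 5 remaining unopened lockers.
P(win by switching) = (7/8) · (1/5) = 7/40 ≈ 0.175.

0.175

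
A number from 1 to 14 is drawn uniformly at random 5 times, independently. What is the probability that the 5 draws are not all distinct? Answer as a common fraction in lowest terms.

P(all 5 different) = 14/14 · 13/14 · ··· · 10/14 = 2145/4802.
P(at least two equal) = 1 − 2145/4802 = 2657/4802.

2657/4802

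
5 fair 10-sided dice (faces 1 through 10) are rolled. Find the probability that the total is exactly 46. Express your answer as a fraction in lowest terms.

There are 10^5 = 100000 equally likely outcomes.
The number of ordered 5-tuples from {1,…,10} summing to 46 is 70.
P(sum = 46) = 70/100000 = 7/10000.

7/10000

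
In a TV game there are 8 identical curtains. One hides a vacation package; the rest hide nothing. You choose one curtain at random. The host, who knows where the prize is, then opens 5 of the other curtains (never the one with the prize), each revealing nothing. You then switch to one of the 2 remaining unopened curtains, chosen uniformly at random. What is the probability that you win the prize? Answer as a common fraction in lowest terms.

7/16

Your original curtain holds the prize with probability 1/8, so the other 7 collectively hold it with probability 7/8.
The host can always find 5 empty curtains to open, so the reveals don't change that 7/8; it is now spread over the 2 remaining unopened curtains.
P(win by switching) = (7/8) · (1/2) = 7/16.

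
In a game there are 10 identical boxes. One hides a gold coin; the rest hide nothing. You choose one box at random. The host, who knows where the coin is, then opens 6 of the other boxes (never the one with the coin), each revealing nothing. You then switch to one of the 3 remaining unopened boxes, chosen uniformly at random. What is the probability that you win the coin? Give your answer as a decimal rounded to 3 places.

0.300

Your original box holds the coin with probability 1/10, so the other 9 collectively hold it with probability 9/10.
The host can always find 6 empty boxes to open, so the reveals don't change that 9/10; it is now spread over the 3 remaining unopened boxes.
P(win by switching) = (9/10) · (1/3) = 3/10 ≈ 0.300.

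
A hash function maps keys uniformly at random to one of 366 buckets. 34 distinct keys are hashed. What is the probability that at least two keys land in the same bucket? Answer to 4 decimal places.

0.7944

It's easier to compute the probability that all 34 are distinct.
P(all distinct) = 366/366 · 365/366 · ··· · 333/366 ≈ 0.2056.
So the probability of at least one match is 1 − 0.2056 = 0.7944.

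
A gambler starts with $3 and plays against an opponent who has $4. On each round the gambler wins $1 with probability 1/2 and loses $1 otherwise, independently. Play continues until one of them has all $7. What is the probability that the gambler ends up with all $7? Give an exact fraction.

3/7

With a fair step, P(i) = ½P(i−1) + ½P(i+1) with P(0)=0, P(7)=1 has the linear solution P(i) = i/7.
P(3) = 3/7.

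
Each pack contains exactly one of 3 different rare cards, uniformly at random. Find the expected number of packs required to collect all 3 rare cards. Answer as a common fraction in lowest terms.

After i distinct types are collected, each trial gives a new one with probability (3−i)/3, so the expected wait for the next new type is 3/(3−i).
E = 3/3 + 3/2 + 3/1 = 11/2.

11/2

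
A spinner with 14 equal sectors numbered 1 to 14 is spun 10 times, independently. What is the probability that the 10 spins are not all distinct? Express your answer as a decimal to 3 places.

0.987

P(all 10 different) = 14/14 · 13/14 · ··· · 5/14 ≈ 0.013.
P(at least two equal) = 1 − 0.013 = 0.987.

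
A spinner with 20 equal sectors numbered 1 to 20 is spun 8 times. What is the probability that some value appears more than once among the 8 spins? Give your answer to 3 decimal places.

0.802

P(all 8 different) = 20/20 · 19/20 · ··· · 13/20 ≈ 0.198.
P(at least two equal) = 1 − 0.198 = 0.802.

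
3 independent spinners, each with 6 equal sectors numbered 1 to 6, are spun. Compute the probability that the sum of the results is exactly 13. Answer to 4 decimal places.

0.0972

There are 6^3 = 216 equally likely outcomes.
The number of ordered 3-tuples from {1,…,6} summing to 13 is 21.
P(sum = 13) = 21/216 = 7/72 ≈ 0.0972.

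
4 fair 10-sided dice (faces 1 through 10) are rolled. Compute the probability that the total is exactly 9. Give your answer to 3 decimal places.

There are 10^4 = 10000 equally likely outcomes.
The number of ordered 4-tuples from {1,…,10} summing to 9 is 56.
P(sum = 9) = 56/10000 = 7/1250 ≈ 0.006.

0.006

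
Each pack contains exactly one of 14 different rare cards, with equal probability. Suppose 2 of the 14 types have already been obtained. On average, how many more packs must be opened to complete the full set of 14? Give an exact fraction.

86021/1980

Starting from 2 distinct types, each trial gives a new one with probability (14−i)/14 when i types are held, so the wait for the next new type is 14/(14−i).
E = 14/12 + 14/11 + 14/10 + 14/9 + 14/8 + 14/7 + 14/6 + 14/5 + 14/4 + 14/3 + 14/2 + 14/1 = 86021/1980.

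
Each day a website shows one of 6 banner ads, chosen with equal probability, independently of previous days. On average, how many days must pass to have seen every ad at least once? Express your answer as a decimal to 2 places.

After i distinct types are collected, each trial gives a new one with probability (6−i)/6, so the expected wait for the next new type is 6/(6−i).
E = 6/6 + 6/5 + 6/4 + 6/3 + 6/2 + 6/1 = 147/10 ≈ 14.70.

14.70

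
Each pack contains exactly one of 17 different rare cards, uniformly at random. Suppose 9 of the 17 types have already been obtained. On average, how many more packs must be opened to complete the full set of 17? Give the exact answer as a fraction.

Starting from 9 distinct types, each trial gives a new one with probability (17−i)/17 when i types are held, so the wait for the next new type is 17/(17−i).
E = 17/8 + 17/7 + 17/6 + 17/5 + 17/4 + 17/3 + 17/2 + 17/1 = 12937/280.

12937/280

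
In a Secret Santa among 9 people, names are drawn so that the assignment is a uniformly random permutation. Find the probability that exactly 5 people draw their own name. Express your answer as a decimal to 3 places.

0.003

Choose which 5 of the 9 are fixed: C(9,5) = 126 ways.
The remaining 4 must have no fixed point: D(4) = 9.
P = 126·9/362880 = 1/320 ≈ 0.003.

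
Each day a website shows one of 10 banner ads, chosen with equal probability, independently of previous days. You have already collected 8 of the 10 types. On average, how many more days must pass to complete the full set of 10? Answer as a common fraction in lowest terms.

Starting from 8 distinct types, each trial gives a new one with probability (10−i)/10 when i types are held, so the wait for the next new type is 10/(10−i).
E = 10/2 + 10/1 = 15.

15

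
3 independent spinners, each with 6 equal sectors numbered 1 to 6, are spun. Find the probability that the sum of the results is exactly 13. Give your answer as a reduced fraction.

7/72

There are 6^3 = 216 equally likely outcomes.
The number of ordered 3-tuples from {1,…,6} summing to 13 is 21.
P(sum = 13) = 21/216 = 7/72.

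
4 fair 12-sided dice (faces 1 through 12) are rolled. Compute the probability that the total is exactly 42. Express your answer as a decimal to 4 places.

0.0041

There are 12^4 = 20736 equally likely outcomes.
The number of ordered 4-tuples from {1,…,12} summing to 42 is 84.
P(sum = 42) = 84/20736 = 7/1728 ≈ 0.0041.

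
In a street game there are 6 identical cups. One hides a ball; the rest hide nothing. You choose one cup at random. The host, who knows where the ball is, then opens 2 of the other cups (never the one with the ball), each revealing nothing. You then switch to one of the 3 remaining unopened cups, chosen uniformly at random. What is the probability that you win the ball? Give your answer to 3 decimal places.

0.278

Your original cup holds the ball with probability 1/6, so the other 5 collectively hold it with probability 5/6.
The host can always find 2 empty cups to open, so the reveals don't change that 5/6; it is now spread over the 3 remaining unopened cups.
P(win by switching) = (5/6) · (1/3) = 5/18 ≈ 0.278.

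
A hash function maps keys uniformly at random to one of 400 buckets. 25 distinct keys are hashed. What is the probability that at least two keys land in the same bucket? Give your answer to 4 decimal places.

It's easier to compute the probability that all 25 are distinct.
P(all distinct) = 400/400 · 399/400 · ··· · 376/400 ≈ 0.4650.
So the probability of at least one match is 1 − 0.4650 = 0.5350.

0.5350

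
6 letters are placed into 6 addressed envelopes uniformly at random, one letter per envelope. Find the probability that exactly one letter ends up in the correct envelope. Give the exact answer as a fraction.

Choose which one is fixed: C(6,1) = 6 ways.
The remaining 5 must have no fixed point: D(5) = 44.
P = 6·44/720 = 11/30.

11/30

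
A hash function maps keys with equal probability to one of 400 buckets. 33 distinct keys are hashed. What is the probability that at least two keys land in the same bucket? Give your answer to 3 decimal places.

0.743

It's easier to compute the probability that all 33 are distinct.
P(all distinct) = 400/400 · 399/400 · ··· · 368/400 ≈ 0.257.
So the probability of at least one match is 1 − 0.257 = 0.743.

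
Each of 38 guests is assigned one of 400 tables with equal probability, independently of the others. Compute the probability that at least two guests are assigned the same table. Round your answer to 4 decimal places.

It's easier to compute the probability that all 38 are distinct.
P(all distinct) = 400/400 · 399/400 · ··· · 363/400 ≈ 0.1628.
So the probability of at least one match is 1 − 0.1628 = 0.8372.

0.8372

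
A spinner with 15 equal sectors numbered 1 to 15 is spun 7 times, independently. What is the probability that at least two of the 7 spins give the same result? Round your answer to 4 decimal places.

P(all 7 different) = 15/15 · 14/15 · ··· · 9/15 ≈ 0.1898.
P(at least two equal) = 1 − 0.1898 = 0.8102.

0.8102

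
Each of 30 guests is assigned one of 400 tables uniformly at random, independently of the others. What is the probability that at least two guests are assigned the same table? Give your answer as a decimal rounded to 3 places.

0.672

It's easier to compute the probability that all 30 are distinct.
P(all distinct) = 400/400 · 399/400 · ··· · 371/400 ≈ 0.328.
So the probability of at least one match is 1 − 0.328 = 0.672.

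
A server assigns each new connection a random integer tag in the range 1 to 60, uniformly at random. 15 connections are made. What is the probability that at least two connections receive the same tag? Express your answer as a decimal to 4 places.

It's easier to compute the probability that all 15 are distinct.
P(all distinct) = 60/60 · 59/60 · ··· · 46/60 ≈ 0.1479.
So the probability of at least one match is 1 − 0.1479 = 0.8521.

0.8521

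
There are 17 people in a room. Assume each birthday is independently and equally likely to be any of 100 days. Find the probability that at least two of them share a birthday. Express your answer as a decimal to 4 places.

0.7635

It's easier to compute the probability that all 17 are distinct.
P(all distinct) = 100/100 · 99/100 · ··· · 84/100 ≈ 0.2365.
So the probability of at least one match is 1 − 0.2365 = 0.7635.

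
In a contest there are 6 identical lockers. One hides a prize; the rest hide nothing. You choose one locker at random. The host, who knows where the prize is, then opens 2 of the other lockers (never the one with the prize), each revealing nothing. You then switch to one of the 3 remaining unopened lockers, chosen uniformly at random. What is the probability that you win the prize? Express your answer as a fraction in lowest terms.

Your original locker holds the prize with probability 1/6, so the other 5 collectively hold it with probability 5/6.
The host can always find 2 empty lockers to open, so the reveals don't change that 5/6; it is now spread over the 3 remaining unopened lockers.
P(win by switching) = (5/6) · (1/3) = 5/18.

5/18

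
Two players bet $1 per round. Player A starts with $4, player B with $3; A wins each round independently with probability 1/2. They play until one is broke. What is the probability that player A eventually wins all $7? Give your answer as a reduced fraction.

4/7

With a fair step, P(i) = ½P(i−1) + ½P(i+1) with P(0)=0, P(7)=1 has the linear solution P(i) = i/7.
P(4) = 4/7.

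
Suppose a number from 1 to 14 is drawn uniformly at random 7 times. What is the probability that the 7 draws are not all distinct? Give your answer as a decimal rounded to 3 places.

P(all 7 different) = 14/14 · 13/14 · ··· · 8/14 ≈ 0.164.
P(at least two equal) = 1 − 0.164 = 0.836.

0.836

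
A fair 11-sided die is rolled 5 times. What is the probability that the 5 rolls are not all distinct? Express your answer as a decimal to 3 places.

0.656

P(all 5 different) = 11/11 · 10/11 · ··· · 7/11 ≈ 0.344.
P(at least two equal) = 1 − 0.344 = 0.656.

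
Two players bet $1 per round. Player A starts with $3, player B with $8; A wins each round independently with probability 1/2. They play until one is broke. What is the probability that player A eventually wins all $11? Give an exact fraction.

3/11

With a fair step, P(i) = ½P(i−1) + ½P(i+1) with P(0)=0, P(11)=1 has the linear solution P(i) = i/11.
P(3) = 3/11.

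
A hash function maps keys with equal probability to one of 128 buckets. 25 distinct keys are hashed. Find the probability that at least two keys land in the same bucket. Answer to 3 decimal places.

0.919

It's easier to compute the probability that all 25 are distinct.
P(all distinct) = 128/128 · 127/128 · ··· · 104/128 ≈ 0.081.
So the probability of at least one match is 1 − 0.081 = 0.919.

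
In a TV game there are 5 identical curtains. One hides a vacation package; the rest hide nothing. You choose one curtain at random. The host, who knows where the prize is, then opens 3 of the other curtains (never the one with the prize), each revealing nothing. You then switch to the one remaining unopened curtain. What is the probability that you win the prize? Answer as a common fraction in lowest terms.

4/5

Your original curtain holds the prize with probability 1/5, so the other 4 collectively hold it with probability 4/5.
The host can always find 3 empty curtains to open, so the reveals don't change that 4/5; it is now spread over the 1 remaining unopened curtain.
P(win by switching) = (4/5) · (1/1) = 4/5.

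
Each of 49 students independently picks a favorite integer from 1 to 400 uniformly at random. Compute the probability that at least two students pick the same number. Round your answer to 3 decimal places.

0.953

It's easier to compute the probability that all 49 are distinct.
P(all distinct) = 400/400 · 399/400 · ··· · 352/400 ≈ 0.047.
So the probability of at least one match is 1 − 0.047 = 0.953.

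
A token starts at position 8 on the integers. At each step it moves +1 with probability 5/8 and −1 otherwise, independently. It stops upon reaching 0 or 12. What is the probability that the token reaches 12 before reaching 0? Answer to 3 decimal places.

Let r = q/p = (3/8)/(5/8) = 3/5. The recurrence P(i) = p·P(i+1) + q·P(i−1) with P(0)=0, P(12)=1 gives P(i) = (1 − r^i)/(1 − r^12).
P(8) = (1 − (3/5)^8) / (1 − (3/5)^12) = 441250/447811 ≈ 0.985.

0.985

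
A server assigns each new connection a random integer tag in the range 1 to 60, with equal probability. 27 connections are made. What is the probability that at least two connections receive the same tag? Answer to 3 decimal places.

0.999

It's easier to compute the probability that all 27 are distinct.
P(all distinct) = 60/60 · 59/60 · ··· · 34/60 ≈ 0.001.
So the probability of at least one match is 1 − 0.001 = 0.999.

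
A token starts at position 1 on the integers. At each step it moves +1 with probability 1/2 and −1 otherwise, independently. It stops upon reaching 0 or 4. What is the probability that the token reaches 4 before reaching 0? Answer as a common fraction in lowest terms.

1/4

With a fair step, P(i) = ½P(i−1) + ½P(i+1) with P(0)=0, P(4)=1 has the linear solution P(i) = i/4.
P(1) = 1/4.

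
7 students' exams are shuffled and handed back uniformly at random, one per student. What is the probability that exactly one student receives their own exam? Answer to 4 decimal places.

Choose which one is fixed: C(7,1) = 7 ways.
The remaining 6 must have no fixed point: D(6) = 265.
P = 7·265/5040 = 53/144 ≈ 0.3681.

0.3681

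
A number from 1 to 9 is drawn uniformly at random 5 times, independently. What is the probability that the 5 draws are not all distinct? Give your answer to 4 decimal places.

0.7439

P(all 5 different) = 9/9 · 8/9 · ··· · 5/9 ≈ 0.2561.
P(at least two equal) = 1 − 0.2561 = 0.7439.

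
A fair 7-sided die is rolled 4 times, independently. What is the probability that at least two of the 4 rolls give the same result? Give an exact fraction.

P(all 4 different) = 7/7 · 6/7 · ··· · 4/7 = 120/343.
P(at least two equal) = 1 − 120/343 = 223/343.

223/343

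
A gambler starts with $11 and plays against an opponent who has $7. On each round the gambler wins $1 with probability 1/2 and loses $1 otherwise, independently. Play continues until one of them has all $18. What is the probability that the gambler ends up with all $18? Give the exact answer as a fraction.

11/18

With a fair step, P(i) = ½P(i−1) + ½P(i+1) with P(0)=0, P(18)=1 has the linear solution P(i) = i/18.
P(11) = 11/18.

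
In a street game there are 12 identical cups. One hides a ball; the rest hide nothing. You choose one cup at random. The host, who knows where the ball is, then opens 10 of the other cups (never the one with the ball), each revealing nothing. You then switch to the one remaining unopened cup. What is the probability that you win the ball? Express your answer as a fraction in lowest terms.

11/12

Your original cup holds the ball with probability 1/12, so the other 11 collectively hold it with probability 11/12.
The host can always find 10 empty cups to open, so the reveals don't change that 11/12; it is now spread over the 1 remaining unopened cup.
P(win by switching) = (11/12) · (1/1) = 11/12.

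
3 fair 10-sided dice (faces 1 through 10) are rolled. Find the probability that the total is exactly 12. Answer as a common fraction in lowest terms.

11/200

There are 10^3 = 1000 equally likely outcomes.
The number of ordered 3-tuples from {1,…,10} summing to 12 is 55.
P(sum = 12) = 55/1000 = 11/200.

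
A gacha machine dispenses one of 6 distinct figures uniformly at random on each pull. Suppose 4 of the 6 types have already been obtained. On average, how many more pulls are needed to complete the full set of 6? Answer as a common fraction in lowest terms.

9

Starting from 4 distinct types, each trial gives a new one with probability (6−i)/6 when i types are held, so the wait for the next new type is 6/(6−i).
E = 6/2 + 6/1 = 9.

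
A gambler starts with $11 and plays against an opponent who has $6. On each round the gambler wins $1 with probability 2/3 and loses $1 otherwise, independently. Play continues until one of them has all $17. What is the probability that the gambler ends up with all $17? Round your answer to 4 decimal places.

Let r = q/p = (1/3)/(2/3) = 1/2. The recurrence P(i) = p·P(i+1) + q·P(i−1) with P(0)=0, P(17)=1 gives P(i) = (1 − r^i)/(1 − r^17).
P(11) = (1 − (1/2)^11) / (1 − (1/2)^17) = 131008/131071 ≈ 0.9995.

0.9995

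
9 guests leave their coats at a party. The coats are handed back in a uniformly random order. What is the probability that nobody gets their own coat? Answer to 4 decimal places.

This is the derangement probability: permutations of 9 with no fixed point.
D(9) = 9! · (1 − 1/1! + 1/2! − ··· + (−1)^9/9!) = 133496.
P = 133496/362880 = 16687/45360 ≈ 0.3679.

0.3679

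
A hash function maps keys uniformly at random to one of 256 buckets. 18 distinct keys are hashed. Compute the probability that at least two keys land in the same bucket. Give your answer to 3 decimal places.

It's easier to compute the probability that all 18 are distinct.
P(all distinct) = 256/256 · 255/256 · ··· · 239/256 ≈ 0.542.
So the probability of at least one match is 1 − 0.542 = 0.458.

0.458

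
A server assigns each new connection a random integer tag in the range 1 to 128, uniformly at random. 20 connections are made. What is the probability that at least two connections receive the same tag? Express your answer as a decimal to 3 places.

0.791

It's easier to compute the probability that all 20 are distinct.
P(all distinct) = 128/128 · 127/128 · ··· · 109/128 ≈ 0.209.
So the probability of at least one match is 1 − 0.209 = 0.791.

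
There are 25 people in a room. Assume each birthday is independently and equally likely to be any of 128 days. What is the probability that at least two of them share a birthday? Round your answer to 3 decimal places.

It's easier to compute the probability that all 25 are distinct.
P(all distinct) = 128/128 · 127/128 · ··· · 104/128 ≈ 0.081.
So the probability of at least one match is 1 − 0.081 = 0.919.

0.919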